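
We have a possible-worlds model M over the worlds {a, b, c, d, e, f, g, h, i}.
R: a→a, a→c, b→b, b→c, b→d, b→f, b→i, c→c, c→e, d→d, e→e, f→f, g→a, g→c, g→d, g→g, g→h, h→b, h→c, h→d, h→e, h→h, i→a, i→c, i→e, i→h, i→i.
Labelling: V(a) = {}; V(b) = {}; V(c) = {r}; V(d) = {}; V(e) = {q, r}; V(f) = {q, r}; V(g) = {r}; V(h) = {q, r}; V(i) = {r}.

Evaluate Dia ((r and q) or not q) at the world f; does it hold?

At f: Dia ((r and q) or not q) requires (r and q) or not q at some successor in {f}.
  (r and q) or not q holds at f, so Dia ((r and q) or not q) is true at f.

Yes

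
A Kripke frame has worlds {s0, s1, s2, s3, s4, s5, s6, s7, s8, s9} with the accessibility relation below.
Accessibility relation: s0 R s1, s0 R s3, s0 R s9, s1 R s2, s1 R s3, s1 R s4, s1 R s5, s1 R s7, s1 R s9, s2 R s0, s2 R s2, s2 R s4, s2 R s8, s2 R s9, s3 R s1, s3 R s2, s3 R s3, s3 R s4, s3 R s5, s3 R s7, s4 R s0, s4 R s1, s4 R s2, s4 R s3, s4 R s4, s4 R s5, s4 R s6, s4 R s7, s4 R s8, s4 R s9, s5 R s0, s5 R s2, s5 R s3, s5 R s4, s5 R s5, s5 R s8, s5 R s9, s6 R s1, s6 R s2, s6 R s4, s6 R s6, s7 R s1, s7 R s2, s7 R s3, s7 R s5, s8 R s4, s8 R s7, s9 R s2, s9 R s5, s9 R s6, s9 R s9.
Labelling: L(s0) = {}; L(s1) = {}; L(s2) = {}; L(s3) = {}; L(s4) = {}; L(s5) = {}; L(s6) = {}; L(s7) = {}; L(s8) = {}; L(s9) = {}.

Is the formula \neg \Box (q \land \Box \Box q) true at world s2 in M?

Recall that \Box ψ holds at a world iff ψ holds at every accessible world, and \Diamond ψ holds iff ψ holds at some accessible world.
At s2: \Box (q \land \Box \Box q) is false, so \neg \Box (q \land \Box \Box q) is true.
  At s2: \Box (q \land \Box \Box q) requires q \land \Box \Box q at every successor {s0, s2, s4, s8, s9}.
    q \land \Box \Box q fails at s0, so \Box (q \land \Box \Box q) is false at s2.
      At s0: q is false, \Box \Box q is false, so q \land \Box \Box q is false.

Yes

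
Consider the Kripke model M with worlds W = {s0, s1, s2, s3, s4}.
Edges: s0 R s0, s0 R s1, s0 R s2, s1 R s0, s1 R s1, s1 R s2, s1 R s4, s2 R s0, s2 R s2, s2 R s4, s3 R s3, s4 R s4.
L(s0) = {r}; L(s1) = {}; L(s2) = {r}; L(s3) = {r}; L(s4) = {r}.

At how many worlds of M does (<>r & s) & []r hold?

Let φ = (<>r & s) & []r. Evaluate φ at each world:
  s0 (successors {s0, s1, s2}): φ is false.
  s1 (successors {s0, s1, s2, s4}): φ is false.
  s2 (successors {s0, s2, s4}): φ is false.
  s3 (successors {s3}): φ is false.
  s4 (successors {s4}): φ is false.
For instance, at s2:
  At s2: <>r & s is false, []r is true, so (<>r & s) & []r is false.
    At s2: <>r is true, s is false, so <>r & s is false.
      At s2: <>r requires r at some successor in {s0, s2, s4}.
        r holds at s0, so <>r is true at s2.
    At s2: []r requires r at every successor {s0, s2, s4}.
      At s0: r is true.
      At s2: r is true.
      At s4: r is true.
    So []r is true at s2.
Satisfying worlds: none.

0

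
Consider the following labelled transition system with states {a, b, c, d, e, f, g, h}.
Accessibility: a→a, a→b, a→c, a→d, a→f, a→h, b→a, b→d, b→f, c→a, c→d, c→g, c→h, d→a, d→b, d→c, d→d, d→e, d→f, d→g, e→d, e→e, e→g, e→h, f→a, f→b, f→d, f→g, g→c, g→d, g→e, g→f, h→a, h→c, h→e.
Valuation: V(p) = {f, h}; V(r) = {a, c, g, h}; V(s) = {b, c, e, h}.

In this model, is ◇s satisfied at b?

At b: ◇s requires s at some successor in {a, d, f}.
  At a: s is false.
  At d: s is false.
  At f: s is false.
So ◇s is false at b.

No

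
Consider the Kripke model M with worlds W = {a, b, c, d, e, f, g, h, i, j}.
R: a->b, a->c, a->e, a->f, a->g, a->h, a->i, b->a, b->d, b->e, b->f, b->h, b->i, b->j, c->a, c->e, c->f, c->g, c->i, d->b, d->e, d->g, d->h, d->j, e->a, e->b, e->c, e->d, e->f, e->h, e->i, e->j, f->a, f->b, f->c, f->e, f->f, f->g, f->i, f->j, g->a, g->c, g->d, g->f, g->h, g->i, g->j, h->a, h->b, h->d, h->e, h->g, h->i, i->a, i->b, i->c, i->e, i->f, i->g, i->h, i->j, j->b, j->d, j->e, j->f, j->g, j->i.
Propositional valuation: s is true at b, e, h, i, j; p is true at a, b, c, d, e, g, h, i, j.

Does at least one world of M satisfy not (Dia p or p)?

No

Let φ = not (Dia p or p). Evaluate φ at each world:
  a (successors {b, c, e, f, g, h, i}): φ is false.
  b (successors {a, d, e, f, h, i, j}): φ is false.
  c (successors {a, e, f, g, i}): φ is false.
  d (successors {b, e, g, h, j}): φ is false.
  e (successors {a, b, c, d, f, h, i, j}): φ is false.
  f (successors {a, b, c, e, f, g, i, j}): φ is false.
  g (successors {a, c, d, f, h, i, j}): φ is false.
  h (successors {a, b, d, e, g, i}): φ is false.
  i (successors {a, b, c, e, f, g, h, j}): φ is false.
  j (successors {b, d, e, f, g, i}): φ is false.
For instance, at d:
  At d: Dia p or p is true, so not (Dia p or p) is false.
    At d: Dia p is true, p is true, so Dia p or p is true.
      At d: Dia p requires p at some successor in {b, e, g, h, j}.
        p holds at b, so Dia p is true at d.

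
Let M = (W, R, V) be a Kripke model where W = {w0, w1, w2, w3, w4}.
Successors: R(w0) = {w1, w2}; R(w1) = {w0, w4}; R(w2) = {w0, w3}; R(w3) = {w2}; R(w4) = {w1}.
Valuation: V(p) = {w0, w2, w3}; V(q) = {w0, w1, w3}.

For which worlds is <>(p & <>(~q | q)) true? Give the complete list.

Let φ = <>(p & <>(~q | q)). Evaluate φ at each world:
  w0 (successors {w1, w2}): φ is true.
  w1 (successors {w0, w4}): φ is true.
  w2 (successors {w0, w3}): φ is true.
  w3 (successors {w2}): φ is true.
  w4 (successors {w1}): φ is false.
For instance, at w1:
  At w1: <>(p & <>(~q | q)) requires p & <>(~q | q) at some successor in {w0, w4}.
    p & <>(~q | q) holds at w0, so <>(p & <>(~q | q)) is true at w1.
      At w0: p is true, <>(~q | q) is true, so p & <>(~q | q) is true.
Satisfying worlds: {w0, w1, w2, w3}

w0, w1, w2, w3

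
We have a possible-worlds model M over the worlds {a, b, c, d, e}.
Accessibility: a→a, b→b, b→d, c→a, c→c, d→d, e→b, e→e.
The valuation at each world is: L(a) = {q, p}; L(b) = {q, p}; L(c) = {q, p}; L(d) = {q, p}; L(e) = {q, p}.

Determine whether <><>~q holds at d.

At d: <><>~q requires <>~q at some successor in {d}.
  At d: <>~q is false.
So <><>~q is false at d.

No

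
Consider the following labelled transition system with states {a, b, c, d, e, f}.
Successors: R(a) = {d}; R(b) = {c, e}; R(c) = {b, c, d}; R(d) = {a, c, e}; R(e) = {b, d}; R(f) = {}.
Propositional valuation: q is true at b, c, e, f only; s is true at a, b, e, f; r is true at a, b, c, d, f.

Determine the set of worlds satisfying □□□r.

a, e, f

Recall that □ψ holds at a world iff ψ holds at every accessible world, and ◇ψ holds iff ψ holds at some accessible world.
Let φ = □□□r. Evaluate φ at each world:
  a (successors {d}): φ is true.
  b (successors {c, e}): φ is false.
  c (successors {b, c, d}): φ is false.
  d (successors {a, c, e}): φ is false.
  e (successors {b, d}): φ is true.
  f (successors ∅): φ is true.
For instance, at a:
  At a: □□□r requires □□r at every successor {d}.
      At d: □□r requires □r at every successor {a, c, e}.
        At a: □r is true.
        At c: □r is true.
        At e: □r is true.
      So □□r is true at d.
  So □□□r is true at a.
Satisfying worlds: {a, e, f}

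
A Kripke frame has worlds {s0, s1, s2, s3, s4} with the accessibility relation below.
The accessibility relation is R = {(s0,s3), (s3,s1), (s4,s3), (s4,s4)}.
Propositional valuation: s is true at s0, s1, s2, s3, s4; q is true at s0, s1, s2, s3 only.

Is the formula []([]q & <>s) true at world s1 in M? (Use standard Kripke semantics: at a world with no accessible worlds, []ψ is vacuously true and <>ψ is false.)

Recall that []ψ holds at a world iff ψ holds at every accessible world, and <>ψ holds iff ψ holds at some accessible world.
At s1: no accessible worlds, so []([]q & <>s) holds vacuously.

Yes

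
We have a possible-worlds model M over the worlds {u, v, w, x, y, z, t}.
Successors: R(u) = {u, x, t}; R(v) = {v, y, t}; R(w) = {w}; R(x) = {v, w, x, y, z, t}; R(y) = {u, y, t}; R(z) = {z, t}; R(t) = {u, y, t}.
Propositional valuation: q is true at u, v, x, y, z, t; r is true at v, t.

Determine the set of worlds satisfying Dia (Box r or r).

Let φ = Dia (Box r or r). Evaluate φ at each world:
  u (successors {u, x, t}): φ is true.
  v (successors {v, y, t}): φ is true.
  w (successors {w}): φ is false.
  x (successors {v, w, x, y, z, t}): φ is true.
  y (successors {u, y, t}): φ is true.
  z (successors {z, t}): φ is true.
  t (successors {u, y, t}): φ is true.
For instance, at v:
  At v: Dia (Box r or r) requires Box r or r at some successor in {v, y, t}.
    Box r or r holds at v, so Dia (Box r or r) is true at v.
      At v: Box r is false, r is true, so Box r or r is true.
Satisfying worlds: {u, v, x, y, z, t}

u, v, x, y, z, t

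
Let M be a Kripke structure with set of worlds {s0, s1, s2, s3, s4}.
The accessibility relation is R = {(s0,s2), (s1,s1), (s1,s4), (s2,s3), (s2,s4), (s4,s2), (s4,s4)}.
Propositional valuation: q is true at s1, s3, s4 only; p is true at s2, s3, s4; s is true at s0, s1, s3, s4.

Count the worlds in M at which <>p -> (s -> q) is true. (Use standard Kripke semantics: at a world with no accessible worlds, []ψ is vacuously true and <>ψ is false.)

Let φ = <>p -> (s -> q). Evaluate φ at each world:
  s0 (successors {s2}): φ is false.
  s1 (successors {s1, s4}): φ is true.
  s2 (successors {s3, s4}): φ is true.
  s3 (successors ∅): φ is true.
  s4 (successors {s2, s4}): φ is true.
For instance, at s1:
  At s1: <>p is true, s -> q is true, so <>p -> (s -> q) is true.
    At s1: <>p requires p at some successor in {s1, s4}.
      p holds at s4, so <>p is true at s1.
Satisfying worlds: {s1, s2, s3, s4}

4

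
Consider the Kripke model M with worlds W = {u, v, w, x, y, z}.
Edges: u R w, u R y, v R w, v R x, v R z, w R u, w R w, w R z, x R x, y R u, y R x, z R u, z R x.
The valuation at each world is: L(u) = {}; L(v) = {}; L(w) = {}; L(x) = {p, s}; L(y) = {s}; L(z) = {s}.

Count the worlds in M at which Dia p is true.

Recall that Dia ψ holds at a world iff ψ holds at some accessible world.
Let φ = Dia p. Evaluate φ at each world:
  u (successors {w, y}): φ is false.
  v (successors {w, x, z}): φ is true.
  w (successors {u, w, z}): φ is false.
  x (successors {x}): φ is true.
  y (successors {u, x}): φ is true.
  z (successors {u, x}): φ is true.
For instance, at w:
  At w: Dia p requires p at some successor in {u, w, z}.
    At u: p is false.
    At w: p is false.
    At z: p is false.
  So Dia p is false at w.
Satisfying worlds: {v, x, y, z}

4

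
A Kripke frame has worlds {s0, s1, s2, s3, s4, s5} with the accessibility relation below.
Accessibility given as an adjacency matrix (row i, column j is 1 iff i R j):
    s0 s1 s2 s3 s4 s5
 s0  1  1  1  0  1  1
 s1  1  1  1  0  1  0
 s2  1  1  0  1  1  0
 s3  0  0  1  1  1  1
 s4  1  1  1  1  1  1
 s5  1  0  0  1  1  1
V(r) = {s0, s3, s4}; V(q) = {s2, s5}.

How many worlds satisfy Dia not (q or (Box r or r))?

4

Let φ = Dia not (q or (Box r or r)). Evaluate φ at each world:
  s0 (successors {s0, s1, s2, s4, s5}): φ is true.
  s1 (successors {s0, s1, s2, s4}): φ is true.
  s2 (successors {s0, s1, s3, s4}): φ is true.
  s3 (successors {s2, s3, s4, s5}): φ is false.
  s4 (successors {s0, s1, s2, s3, s4, s5}): φ is true.
  s5 (successors {s0, s3, s4, s5}): φ is false.
For instance, at s1:
  At s1: Dia not (q or (Box r or r)) requires not (q or (Box r or r)) at some successor in {s0, s1, s2, s4}.
    not (q or (Box r or r)) holds at s1, so Dia not (q or (Box r or r)) is true at s1.
      At s1: q or (Box r or r) is false, so not (q or (Box r or r)) is true.
Satisfying worlds: {s0, s1, s2, s4}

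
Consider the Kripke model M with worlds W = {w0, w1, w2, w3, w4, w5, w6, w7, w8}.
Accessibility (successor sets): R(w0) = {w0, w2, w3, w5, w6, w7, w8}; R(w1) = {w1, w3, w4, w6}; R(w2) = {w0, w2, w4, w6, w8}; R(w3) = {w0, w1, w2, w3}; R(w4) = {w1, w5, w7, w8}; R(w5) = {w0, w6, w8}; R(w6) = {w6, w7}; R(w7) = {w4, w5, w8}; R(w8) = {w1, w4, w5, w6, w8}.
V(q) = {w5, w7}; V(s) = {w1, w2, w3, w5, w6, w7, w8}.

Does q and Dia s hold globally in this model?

Let φ = q and Dia s. Evaluate φ at each world:
  w0 (successors {w0, w2, w3, w5, w6, w7, w8}): φ is false.
  w1 (successors {w1, w3, w4, w6}): φ is false.
  w2 (successors {w0, w2, w4, w6, w8}): φ is false.
  w3 (successors {w0, w1, w2, w3}): φ is false.
  w4 (successors {w1, w5, w7, w8}): φ is false.
  w5 (successors {w0, w6, w8}): φ is true.
  w6 (successors {w6, w7}): φ is false.
  w7 (successors {w4, w5, w8}): φ is true.
  w8 (successors {w1, w4, w5, w6, w8}): φ is false.
Detail at w0 (counterexample):
  At w0: q is false, Dia s is true, so q and Dia s is false.
    At w0: Dia s requires s at some successor in {w0, w2, w3, w5, w6, w7, w8}.
      s holds at w2, so Dia s is true at w0.

No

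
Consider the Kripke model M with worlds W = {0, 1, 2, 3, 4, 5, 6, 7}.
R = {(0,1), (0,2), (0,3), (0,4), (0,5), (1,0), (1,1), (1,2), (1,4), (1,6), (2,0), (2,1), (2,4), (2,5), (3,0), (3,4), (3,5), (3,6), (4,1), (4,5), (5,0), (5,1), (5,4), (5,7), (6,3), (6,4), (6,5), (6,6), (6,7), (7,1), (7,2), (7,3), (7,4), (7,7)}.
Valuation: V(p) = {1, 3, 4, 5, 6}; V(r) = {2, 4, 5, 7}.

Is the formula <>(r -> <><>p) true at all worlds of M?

Recall that <>ψ holds at a world iff ψ holds at some accessible world.
Let φ = <>(r -> <><>p). Evaluate φ at each world:
  0 (successors {1, 2, 3, 4, 5}): φ is true.
  1 (successors {0, 1, 2, 4, 6}): φ is true.
  2 (successors {0, 1, 4, 5}): φ is true.
  3 (successors {0, 4, 5, 6}): φ is true.
  4 (successors {1, 5}): φ is true.
  5 (successors {0, 1, 4, 7}): φ is true.
  6 (successors {3, 4, 5, 6, 7}): φ is true.
  7 (successors {1, 2, 3, 4, 7}): φ is true.
For instance, at 5:
  At 5: <>(r -> <><>p) requires r -> <><>p at some successor in {0, 1, 4, 7}.
    r -> <><>p holds at 0, so <>(r -> <><>p) is true at 5.
      At 0: r is false, <><>p is true, so r -> <><>p is true.

Yes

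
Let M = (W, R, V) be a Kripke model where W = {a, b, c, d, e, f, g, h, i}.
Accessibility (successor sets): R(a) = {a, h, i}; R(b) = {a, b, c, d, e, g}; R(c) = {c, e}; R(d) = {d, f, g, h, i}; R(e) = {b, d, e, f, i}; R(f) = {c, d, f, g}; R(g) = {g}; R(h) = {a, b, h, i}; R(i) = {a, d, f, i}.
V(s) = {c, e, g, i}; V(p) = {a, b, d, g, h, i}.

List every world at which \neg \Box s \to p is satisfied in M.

Recall that \Box ψ holds at a world iff ψ holds at every accessible world, and \Diamond ψ holds iff ψ holds at some accessible world.
Let φ = \neg \Box s \to p. Evaluate φ at each world:
  a (successors {a, h, i}): φ is true.
  b (successors {a, b, c, d, e, g}): φ is true.
  c (successors {c, e}): φ is true.
  d (successors {d, f, g, h, i}): φ is true.
  e (successors {b, d, e, f, i}): φ is false.
  f (successors {c, d, f, g}): φ is false.
  g (successors {g}): φ is true.
  h (successors {a, b, h, i}): φ is true.
  i (successors {a, d, f, i}): φ is true.
For instance, at g:
  At g: \neg \Box s is false, p is true, so \neg \Box s \to p is true.
    At g: \Box s is true, so \neg \Box s is false.
      At g: \Box s requires s at every successor {g}.
        At g: s is true.
      So \Box s is true at g.
Satisfying worlds: {a, b, c, d, g, h, i}

a, b, c, d, g, h, i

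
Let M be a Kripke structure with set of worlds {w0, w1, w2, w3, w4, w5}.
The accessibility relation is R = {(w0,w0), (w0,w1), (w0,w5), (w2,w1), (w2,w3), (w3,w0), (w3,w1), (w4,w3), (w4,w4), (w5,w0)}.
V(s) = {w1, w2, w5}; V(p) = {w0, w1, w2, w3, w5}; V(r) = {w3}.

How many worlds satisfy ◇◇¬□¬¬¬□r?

Recall that □ψ holds at a world iff ψ holds at every accessible world, and ◇ψ holds iff ψ holds at some accessible world.
Let φ = ◇◇¬□¬¬¬□r. Evaluate φ at each world:
  w0 (successors {w0, w1, w5}): φ is true.
  w1 (successors ∅): φ is false.
  w2 (successors {w1, w3}): φ is true.
  w3 (successors {w0, w1}): φ is true.
  w4 (successors {w3, w4}): φ is true.
  w5 (successors {w0}): φ is true.
For instance, at w3:
  At w3: ◇◇¬□¬¬¬□r requires ◇¬□¬¬¬□r at some successor in {w0, w1}.
    ◇¬□¬¬¬□r holds at w0, so ◇◇¬□¬¬¬□r is true at w3.
      At w0: ◇¬□¬¬¬□r requires ¬□¬¬¬□r at some successor in {w0, w1, w5}.
        ¬□¬¬¬□r holds at w0, so ◇¬□¬¬¬□r is true at w0.
Satisfying worlds: {w0, w2, w3, w4, w5}

5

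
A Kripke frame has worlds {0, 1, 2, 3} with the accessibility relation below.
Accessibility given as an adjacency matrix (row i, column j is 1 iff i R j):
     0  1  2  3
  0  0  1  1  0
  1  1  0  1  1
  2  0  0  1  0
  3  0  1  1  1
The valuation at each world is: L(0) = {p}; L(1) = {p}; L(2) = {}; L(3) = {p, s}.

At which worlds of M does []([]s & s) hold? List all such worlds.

Recall that []ψ holds at a world iff ψ holds at every accessible world, and <>ψ holds iff ψ holds at some accessible world.
Let φ = []([]s & s). Evaluate φ at each world:
  0 (successors {1, 2}): φ is false.
  1 (successors {0, 2, 3}): φ is false.
  2 (successors {2}): φ is false.
  3 (successors {1, 2, 3}): φ is false.
For instance, at 1:
  At 1: []([]s & s) requires []s & s at every successor {0, 2, 3}.
    []s & s fails at 0, so []([]s & s) is false at 1.
      At 0: []s is false, s is false, so []s & s is false.
Satisfying worlds: none.

none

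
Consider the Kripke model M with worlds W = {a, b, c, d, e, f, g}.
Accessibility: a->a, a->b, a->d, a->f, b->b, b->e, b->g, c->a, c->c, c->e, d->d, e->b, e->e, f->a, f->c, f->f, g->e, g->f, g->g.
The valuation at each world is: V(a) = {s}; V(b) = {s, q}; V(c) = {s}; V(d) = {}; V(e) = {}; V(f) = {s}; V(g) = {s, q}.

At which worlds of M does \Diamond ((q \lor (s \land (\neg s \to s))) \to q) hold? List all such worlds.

Let φ = \Diamond ((q \lor (s \land (\neg s \to s))) \to q). Evaluate φ at each world:
  a (successors {a, b, d, f}): φ is true.
  b (successors {b, e, g}): φ is true.
  c (successors {a, c, e}): φ is true.
  d (successors {d}): φ is true.
  e (successors {b, e}): φ is true.
  f (successors {a, c, f}): φ is false.
  g (successors {e, f, g}): φ is true.
For instance, at g:
  At g: \Diamond ((q \lor (s \land (\neg s \to s))) \to q) requires (q \lor (s \land (\neg s \to s))) \to q at some successor in {e, f, g}.
    (q \lor (s \land (\neg s \to s))) \to q holds at e, so \Diamond ((q \lor (s \land (\neg s \to s))) \to q) is true at g.
Satisfying worlds: {a, b, c, d, e, g}

a, b, c, d, e, g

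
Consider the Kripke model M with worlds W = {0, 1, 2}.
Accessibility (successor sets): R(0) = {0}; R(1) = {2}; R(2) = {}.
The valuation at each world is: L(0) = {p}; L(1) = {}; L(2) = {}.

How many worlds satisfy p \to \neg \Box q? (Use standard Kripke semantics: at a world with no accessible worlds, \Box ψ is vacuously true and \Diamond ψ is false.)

3

Let φ = p \to \neg \Box q. Evaluate φ at each world:
  0 (successors {0}): φ is true.
  1 (successors {2}): φ is true.
  2 (successors ∅): φ is true.
For instance, at 1:
  At 1: p is false, \neg \Box q is true, so p \to \neg \Box q is true.
    At 1: \Box q is false, so \neg \Box q is true.
      At 1: \Box q requires q at every successor {2}.
        q fails at 2, so \Box q is false at 1.
Satisfying worlds: {0, 1, 2}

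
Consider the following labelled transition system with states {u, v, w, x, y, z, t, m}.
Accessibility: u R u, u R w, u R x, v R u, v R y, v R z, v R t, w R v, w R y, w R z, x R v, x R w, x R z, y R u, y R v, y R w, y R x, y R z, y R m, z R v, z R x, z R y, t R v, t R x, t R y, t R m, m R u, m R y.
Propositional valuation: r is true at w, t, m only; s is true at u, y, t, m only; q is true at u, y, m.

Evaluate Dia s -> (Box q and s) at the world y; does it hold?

At y: Dia s is true, Box q and s is false, so Dia s -> (Box q and s) is false.
  At y: Dia s requires s at some successor in {u, v, w, x, z, m}.
    s holds at u, so Dia s is true at y.
  At y: Box q is false, s is true, so Box q and s is false.
    At y: Box q requires q at every successor {u, v, w, x, z, m}.
      q fails at v, so Box q is false at y.

No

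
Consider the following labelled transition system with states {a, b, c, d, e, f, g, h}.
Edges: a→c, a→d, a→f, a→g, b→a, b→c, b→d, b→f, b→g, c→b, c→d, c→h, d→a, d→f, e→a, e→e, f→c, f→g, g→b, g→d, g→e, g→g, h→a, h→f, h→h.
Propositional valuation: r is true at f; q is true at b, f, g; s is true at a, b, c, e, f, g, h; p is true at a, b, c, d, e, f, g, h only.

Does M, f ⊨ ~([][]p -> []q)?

Yes

At f: [][]p -> []q is false, so ~([][]p -> []q) is true.
  At f: [][]p is true, []q is false, so [][]p -> []q is false.
    At f: [][]p requires []p at every successor {c, g}.
      At c: []p is true.
      At g: []p is true.
    So [][]p is true at f.
    At f: []q requires q at every successor {c, g}.
      q fails at c, so []q is false at f.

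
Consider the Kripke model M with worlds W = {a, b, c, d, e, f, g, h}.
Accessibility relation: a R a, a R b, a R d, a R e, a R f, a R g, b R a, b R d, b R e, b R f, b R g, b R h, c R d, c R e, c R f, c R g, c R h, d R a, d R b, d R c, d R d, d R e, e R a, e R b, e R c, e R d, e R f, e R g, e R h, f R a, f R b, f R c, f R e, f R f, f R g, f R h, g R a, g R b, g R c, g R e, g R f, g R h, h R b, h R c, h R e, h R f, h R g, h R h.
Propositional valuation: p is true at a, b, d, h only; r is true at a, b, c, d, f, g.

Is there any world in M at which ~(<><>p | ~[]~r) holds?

No

Recall that []ψ holds at a world iff ψ holds at every accessible world, and <>ψ holds iff ψ holds at some accessible world.
Let φ = ~(<><>p | ~[]~r). Evaluate φ at each world:
  a (successors {a, b, d, e, f, g}): φ is false.
  b (successors {a, d, e, f, g, h}): φ is false.
  c (successors {d, e, f, g, h}): φ is false.
  d (successors {a, b, c, d, e}): φ is false.
  e (successors {a, b, c, d, f, g, h}): φ is false.
  f (successors {a, b, c, e, f, g, h}): φ is false.
  g (successors {a, b, c, e, f, h}): φ is false.
  h (successors {b, c, e, f, g, h}): φ is false.
For instance, at d:
  At d: <><>p | ~[]~r is true, so ~(<><>p | ~[]~r) is false.
    At d: <><>p is true, ~[]~r is true, so <><>p | ~[]~r is true.
      At d: <><>p requires <>p at some successor in {a, b, c, d, e}.
        <>p holds at a, so <><>p is true at d.
      At d: []~r is false, so ~[]~r is true.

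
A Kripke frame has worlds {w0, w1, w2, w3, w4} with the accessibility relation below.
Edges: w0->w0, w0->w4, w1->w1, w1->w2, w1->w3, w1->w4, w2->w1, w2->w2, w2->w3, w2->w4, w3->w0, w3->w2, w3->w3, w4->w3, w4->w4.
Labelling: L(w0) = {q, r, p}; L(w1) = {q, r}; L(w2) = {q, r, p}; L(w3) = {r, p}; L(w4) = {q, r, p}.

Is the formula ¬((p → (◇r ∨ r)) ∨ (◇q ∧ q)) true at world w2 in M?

No

At w2: (p → (◇r ∨ r)) ∨ (◇q ∧ q) is true, so ¬((p → (◇r ∨ r)) ∨ (◇q ∧ q)) is false.
  At w2: p → (◇r ∨ r) is true, ◇q ∧ q is true, so (p → (◇r ∨ r)) ∨ (◇q ∧ q) is true.
    At w2: p is true, ◇r ∨ r is true, so p → (◇r ∨ r) is true.
      At w2: ◇r is true, r is true, so ◇r ∨ r is true.
    At w2: ◇q is true, q is true, so ◇q ∧ q is true.
      At w2: ◇q requires q at some successor in {w1, w2, w3, w4}.
        q holds at w1, so ◇q is true at w2.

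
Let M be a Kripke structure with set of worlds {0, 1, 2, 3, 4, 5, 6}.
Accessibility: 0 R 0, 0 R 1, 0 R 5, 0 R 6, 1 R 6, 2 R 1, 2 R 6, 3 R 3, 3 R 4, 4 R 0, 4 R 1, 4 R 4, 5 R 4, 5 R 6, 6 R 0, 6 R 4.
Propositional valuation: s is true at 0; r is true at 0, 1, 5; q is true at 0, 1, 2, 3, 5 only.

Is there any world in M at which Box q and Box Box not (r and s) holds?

Let φ = Box q and Box Box not (r and s). Evaluate φ at each world:
  0 (successors {0, 1, 5, 6}): φ is false.
  1 (successors {6}): φ is false.
  2 (successors {1, 6}): φ is false.
  3 (successors {3, 4}): φ is false.
  4 (successors {0, 1, 4}): φ is false.
  5 (successors {4, 6}): φ is false.
  6 (successors {0, 4}): φ is false.
For instance, at 2:
  At 2: Box q is false, Box Box not (r and s) is false, so Box q and Box Box not (r and s) is false.
    At 2: Box q requires q at every successor {1, 6}.
      q fails at 6, so Box q is false at 2.
    At 2: Box Box not (r and s) requires Box not (r and s) at every successor {1, 6}.
      Box not (r and s) fails at 6, so Box Box not (r and s) is false at 2.

No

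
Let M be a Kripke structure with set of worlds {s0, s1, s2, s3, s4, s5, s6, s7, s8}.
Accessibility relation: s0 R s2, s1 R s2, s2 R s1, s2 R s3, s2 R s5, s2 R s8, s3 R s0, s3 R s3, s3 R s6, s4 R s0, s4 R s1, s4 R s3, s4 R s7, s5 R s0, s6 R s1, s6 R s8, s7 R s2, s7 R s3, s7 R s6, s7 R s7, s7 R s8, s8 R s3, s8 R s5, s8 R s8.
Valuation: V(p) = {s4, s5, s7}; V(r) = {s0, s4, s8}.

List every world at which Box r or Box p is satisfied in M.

s5

Let φ = Box r or Box p. Evaluate φ at each world:
  s0 (successors {s2}): φ is false.
  s1 (successors {s2}): φ is false.
  s2 (successors {s1, s3, s5, s8}): φ is false.
  s3 (successors {s0, s3, s6}): φ is false.
  s4 (successors {s0, s1, s3, s7}): φ is false.
  s5 (successors {s0}): φ is true.
  s6 (successors {s1, s8}): φ is false.
  s7 (successors {s2, s3, s6, s7, s8}): φ is false.
  s8 (successors {s3, s5, s8}): φ is false.
For instance, at s5:
  At s5: Box r is true, Box p is false, so Box r or Box p is true.
    At s5: Box r requires r at every successor {s0}.
      At s0: r is true.
    So Box r is true at s5.
    At s5: Box p requires p at every successor {s0}.
      p fails at s0, so Box p is false at s5.
Satisfying worlds: {s5}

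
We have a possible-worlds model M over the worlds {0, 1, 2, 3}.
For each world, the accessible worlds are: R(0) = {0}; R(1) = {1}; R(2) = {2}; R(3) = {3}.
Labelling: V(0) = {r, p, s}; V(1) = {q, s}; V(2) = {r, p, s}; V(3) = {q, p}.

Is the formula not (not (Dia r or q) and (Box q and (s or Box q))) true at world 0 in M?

Recall that Box ψ holds at a world iff ψ holds at every accessible world, and Dia ψ holds iff ψ holds at some accessible world.
At 0: not (Dia r or q) and (Box q and (s or Box q)) is false, so not (not (Dia r or q) and (Box q and (s or Box q))) is true.
  At 0: not (Dia r or q) is false, Box q and (s or Box q) is false, so not (Dia r or q) and (Box q and (s or Box q)) is false.
    At 0: Dia r or q is true, so not (Dia r or q) is false.
      At 0: Dia r is true, q is false, so Dia r or q is true.
    At 0: Box q is false, s or Box q is true, so Box q and (s or Box q) is false.
      At 0: Box q requires q at every successor {0}.
        q fails at 0, so Box q is false at 0.
      At 0: s is true, Box q is false, so s or Box q is true.

Yes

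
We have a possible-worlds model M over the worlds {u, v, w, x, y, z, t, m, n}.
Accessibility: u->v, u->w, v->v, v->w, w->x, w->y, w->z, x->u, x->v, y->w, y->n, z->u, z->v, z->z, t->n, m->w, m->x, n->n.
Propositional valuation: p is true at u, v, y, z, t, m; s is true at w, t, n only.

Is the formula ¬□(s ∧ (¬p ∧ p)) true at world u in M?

Yes

Recall that □ψ holds at a world iff ψ holds at every accessible world, and ◇ψ holds iff ψ holds at some accessible world.
At u: □(s ∧ (¬p ∧ p)) is false, so ¬□(s ∧ (¬p ∧ p)) is true.
  At u: □(s ∧ (¬p ∧ p)) requires s ∧ (¬p ∧ p) at every successor {v, w}.
    s ∧ (¬p ∧ p) fails at v, so □(s ∧ (¬p ∧ p)) is false at u.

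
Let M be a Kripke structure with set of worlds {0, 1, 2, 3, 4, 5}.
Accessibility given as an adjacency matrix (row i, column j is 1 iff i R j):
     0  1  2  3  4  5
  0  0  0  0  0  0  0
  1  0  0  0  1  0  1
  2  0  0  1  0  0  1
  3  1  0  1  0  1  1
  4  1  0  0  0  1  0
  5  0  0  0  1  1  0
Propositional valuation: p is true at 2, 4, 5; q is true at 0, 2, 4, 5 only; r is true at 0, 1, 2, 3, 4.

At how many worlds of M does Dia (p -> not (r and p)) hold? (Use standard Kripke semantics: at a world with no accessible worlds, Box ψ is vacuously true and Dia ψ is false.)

Let φ = Dia (p -> not (r and p)). Evaluate φ at each world:
  0 (successors ∅): φ is false.
  1 (successors {3, 5}): φ is true.
  2 (successors {2, 5}): φ is true.
  3 (successors {0, 2, 4, 5}): φ is true.
  4 (successors {0, 4}): φ is true.
  5 (successors {3, 4}): φ is true.
For instance, at 3:
  At 3: Dia (p -> not (r and p)) requires p -> not (r and p) at some successor in {0, 2, 4, 5}.
    p -> not (r and p) holds at 0, so Dia (p -> not (r and p)) is true at 3.
Satisfying worlds: {1, 2, 3, 4, 5}

5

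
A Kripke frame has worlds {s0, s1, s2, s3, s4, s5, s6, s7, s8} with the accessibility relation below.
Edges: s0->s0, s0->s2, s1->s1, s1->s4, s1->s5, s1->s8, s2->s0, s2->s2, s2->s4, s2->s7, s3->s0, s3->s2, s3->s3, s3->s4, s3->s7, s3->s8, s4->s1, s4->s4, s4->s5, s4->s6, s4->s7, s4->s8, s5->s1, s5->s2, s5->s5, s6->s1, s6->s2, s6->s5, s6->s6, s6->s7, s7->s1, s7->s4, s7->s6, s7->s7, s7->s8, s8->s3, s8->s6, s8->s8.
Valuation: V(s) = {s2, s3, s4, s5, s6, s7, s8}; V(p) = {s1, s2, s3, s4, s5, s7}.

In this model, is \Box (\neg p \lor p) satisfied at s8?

Yes

At s8: \Box (\neg p \lor p) requires \neg p \lor p at every successor {s3, s6, s8}.
  At s3: \neg p \lor p is true.
  At s6: \neg p \lor p is true.
  At s8: \neg p \lor p is true.
So \Box (\neg p \lor p) is true at s8.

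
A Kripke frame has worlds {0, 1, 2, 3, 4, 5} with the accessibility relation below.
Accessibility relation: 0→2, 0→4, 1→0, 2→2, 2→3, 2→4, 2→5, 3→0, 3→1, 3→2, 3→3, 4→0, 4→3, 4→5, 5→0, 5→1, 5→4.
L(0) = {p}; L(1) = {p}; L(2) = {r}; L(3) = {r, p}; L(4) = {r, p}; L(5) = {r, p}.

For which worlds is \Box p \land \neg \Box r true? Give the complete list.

1, 4, 5

Let φ = \Box p \land \neg \Box r. Evaluate φ at each world:
  0 (successors {2, 4}): φ is false.
  1 (successors {0}): φ is true.
  2 (successors {2, 3, 4, 5}): φ is false.
  3 (successors {0, 1, 2, 3}): φ is false.
  4 (successors {0, 3, 5}): φ is true.
  5 (successors {0, 1, 4}): φ is true.
For instance, at 0:
  At 0: \Box p is false, \neg \Box r is false, so \Box p \land \neg \Box r is false.
    At 0: \Box p requires p at every successor {2, 4}.
      p fails at 2, so \Box p is false at 0.
    At 0: \Box r is true, so \neg \Box r is false.
      At 0: \Box r requires r at every successor {2, 4}.
        At 2: r is true.
        At 4: r is true.
      So \Box r is true at 0.
Satisfying worlds: {1, 4, 5}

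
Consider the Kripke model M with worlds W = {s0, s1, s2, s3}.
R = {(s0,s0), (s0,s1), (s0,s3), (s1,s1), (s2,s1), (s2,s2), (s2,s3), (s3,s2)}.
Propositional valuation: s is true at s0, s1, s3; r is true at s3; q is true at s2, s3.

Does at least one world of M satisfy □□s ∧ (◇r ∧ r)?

Let φ = □□s ∧ (◇r ∧ r). Evaluate φ at each world:
  s0 (successors {s0, s1, s3}): φ is false.
  s1 (successors {s1}): φ is false.
  s2 (successors {s1, s2, s3}): φ is false.
  s3 (successors {s2}): φ is false.
For instance, at s0:
  At s0: □□s is false, ◇r ∧ r is false, so □□s ∧ (◇r ∧ r) is false.
    At s0: □□s requires □s at every successor {s0, s1, s3}.
      □s fails at s3, so □□s is false at s0.
    At s0: ◇r is true, r is false, so ◇r ∧ r is false.
      At s0: ◇r requires r at some successor in {s0, s1, s3}.
        r holds at s3, so ◇r is true at s0.

No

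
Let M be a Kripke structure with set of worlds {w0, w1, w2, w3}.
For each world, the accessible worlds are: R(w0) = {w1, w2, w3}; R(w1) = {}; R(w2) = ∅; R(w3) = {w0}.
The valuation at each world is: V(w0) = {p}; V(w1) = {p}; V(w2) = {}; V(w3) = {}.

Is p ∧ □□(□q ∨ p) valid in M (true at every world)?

No

Let φ = p ∧ □□(□q ∨ p). Evaluate φ at each world:
  w0 (successors {w1, w2, w3}): φ is true.
  w1 (successors ∅): φ is true.
  w2 (successors ∅): φ is false.
  w3 (successors {w0}): φ is false.
Detail at w2 (counterexample):
  At w2: p is false, □□(□q ∨ p) is true, so p ∧ □□(□q ∨ p) is false.
    At w2: no accessible worlds, so □□(□q ∨ p) holds vacuously.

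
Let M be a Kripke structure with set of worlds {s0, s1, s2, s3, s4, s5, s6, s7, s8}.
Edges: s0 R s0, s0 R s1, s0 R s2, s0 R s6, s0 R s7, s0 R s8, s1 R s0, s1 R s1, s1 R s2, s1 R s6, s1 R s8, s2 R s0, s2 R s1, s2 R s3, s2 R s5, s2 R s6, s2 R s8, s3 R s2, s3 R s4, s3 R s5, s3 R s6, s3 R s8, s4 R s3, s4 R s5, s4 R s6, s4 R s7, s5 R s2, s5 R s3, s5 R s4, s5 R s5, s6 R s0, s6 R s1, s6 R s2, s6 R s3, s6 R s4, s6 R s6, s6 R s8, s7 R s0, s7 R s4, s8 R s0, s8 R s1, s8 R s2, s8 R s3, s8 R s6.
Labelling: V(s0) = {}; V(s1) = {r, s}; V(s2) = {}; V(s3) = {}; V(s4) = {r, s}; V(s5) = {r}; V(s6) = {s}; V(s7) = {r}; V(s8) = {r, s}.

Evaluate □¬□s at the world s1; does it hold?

At s1: □¬□s requires ¬□s at every successor {s0, s1, s2, s6, s8}.
  At s0: ¬□s is true.
  At s1: ¬□s is true.
  At s2: ¬□s is true.
  At s6: ¬□s is true.
  At s8: ¬□s is true.
So □¬□s is true at s1.

Yes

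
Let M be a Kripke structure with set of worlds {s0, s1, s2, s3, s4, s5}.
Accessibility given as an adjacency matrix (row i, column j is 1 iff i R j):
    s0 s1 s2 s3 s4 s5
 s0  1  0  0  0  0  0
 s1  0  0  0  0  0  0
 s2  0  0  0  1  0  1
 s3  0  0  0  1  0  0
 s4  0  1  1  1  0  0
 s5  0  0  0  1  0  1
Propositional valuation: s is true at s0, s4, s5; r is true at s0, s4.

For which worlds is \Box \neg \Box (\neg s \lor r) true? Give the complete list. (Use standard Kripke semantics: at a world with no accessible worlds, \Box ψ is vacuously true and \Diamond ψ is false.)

Recall that \Box ψ holds at a world iff ψ holds at every accessible world, and \Diamond ψ holds iff ψ holds at some accessible world.
Let φ = \Box \neg \Box (\neg s \lor r). Evaluate φ at each world:
  s0 (successors {s0}): φ is false.
  s1 (successors ∅): φ is true.
  s2 (successors {s3, s5}): φ is false.
  s3 (successors {s3}): φ is false.
  s4 (successors {s1, s2, s3}): φ is false.
  s5 (successors {s3, s5}): φ is false.
For instance, at s2:
  At s2: \Box \neg \Box (\neg s \lor r) requires \neg \Box (\neg s \lor r) at every successor {s3, s5}.
    \neg \Box (\neg s \lor r) fails at s3, so \Box \neg \Box (\neg s \lor r) is false at s2.
      At s3: \Box (\neg s \lor r) is true, so \neg \Box (\neg s \lor r) is false.
Satisfying worlds: {s1}

s1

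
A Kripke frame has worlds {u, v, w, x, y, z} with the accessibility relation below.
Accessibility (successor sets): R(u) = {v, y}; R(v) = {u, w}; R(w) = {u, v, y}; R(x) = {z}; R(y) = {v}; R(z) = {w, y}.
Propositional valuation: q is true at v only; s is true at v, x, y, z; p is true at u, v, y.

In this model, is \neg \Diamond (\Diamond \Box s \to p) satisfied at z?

No

At z: \Diamond (\Diamond \Box s \to p) is true, so \neg \Diamond (\Diamond \Box s \to p) is false.
  At z: \Diamond (\Diamond \Box s \to p) requires \Diamond \Box s \to p at some successor in {w, y}.
    \Diamond \Box s \to p holds at y, so \Diamond (\Diamond \Box s \to p) is true at z.
      At y: \Diamond \Box s is false, p is true, so \Diamond \Box s \to p is true.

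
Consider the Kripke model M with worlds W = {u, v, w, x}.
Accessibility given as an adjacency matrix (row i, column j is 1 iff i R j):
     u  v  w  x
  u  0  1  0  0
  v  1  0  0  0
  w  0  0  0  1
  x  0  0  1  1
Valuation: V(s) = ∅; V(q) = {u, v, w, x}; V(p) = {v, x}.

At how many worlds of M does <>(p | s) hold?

3

Let φ = <>(p | s). Evaluate φ at each world:
  u (successors {v}): φ is true.
  v (successors {u}): φ is false.
  w (successors {x}): φ is true.
  x (successors {w, x}): φ is true.
For instance, at v:
  At v: <>(p | s) requires p | s at some successor in {u}.
    At u: p | s is false.
  So <>(p | s) is false at v.
Satisfying worlds: {u, w, x}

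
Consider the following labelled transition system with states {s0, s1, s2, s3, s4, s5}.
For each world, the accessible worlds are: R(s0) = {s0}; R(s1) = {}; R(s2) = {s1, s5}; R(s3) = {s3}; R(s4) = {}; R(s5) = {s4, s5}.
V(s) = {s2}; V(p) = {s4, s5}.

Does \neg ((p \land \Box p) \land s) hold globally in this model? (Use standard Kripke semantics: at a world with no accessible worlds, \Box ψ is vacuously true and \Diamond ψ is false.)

Let φ = \neg ((p \land \Box p) \land s). Evaluate φ at each world:
  s0 (successors {s0}): φ is true.
  s1 (successors ∅): φ is true.
  s2 (successors {s1, s5}): φ is true.
  s3 (successors {s3}): φ is true.
  s4 (successors ∅): φ is true.
  s5 (successors {s4, s5}): φ is true.
For instance, at s5:
  At s5: (p \land \Box p) \land s is false, so \neg ((p \land \Box p) \land s) is true.
    At s5: p \land \Box p is true, s is false, so (p \land \Box p) \land s is false.
      At s5: p is true, \Box p is true, so p \land \Box p is true.

Yes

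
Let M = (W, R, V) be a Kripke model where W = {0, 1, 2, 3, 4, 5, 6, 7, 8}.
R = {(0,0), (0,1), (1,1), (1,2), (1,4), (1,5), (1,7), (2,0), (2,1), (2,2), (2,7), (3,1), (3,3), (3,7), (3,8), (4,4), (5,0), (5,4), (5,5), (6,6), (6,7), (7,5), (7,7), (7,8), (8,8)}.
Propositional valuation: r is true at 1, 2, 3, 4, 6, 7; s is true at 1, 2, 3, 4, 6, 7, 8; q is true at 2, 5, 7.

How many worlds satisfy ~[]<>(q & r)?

Recall that []ψ holds at a world iff ψ holds at every accessible world, and <>ψ holds iff ψ holds at some accessible world.
Let φ = ~[]<>(q & r). Evaluate φ at each world:
  0 (successors {0, 1}): φ is true.
  1 (successors {1, 2, 4, 5, 7}): φ is true.
  2 (successors {0, 1, 2, 7}): φ is true.
  3 (successors {1, 3, 7, 8}): φ is true.
  4 (successors {4}): φ is true.
  5 (successors {0, 4, 5}): φ is true.
  6 (successors {6, 7}): φ is false.
  7 (successors {5, 7, 8}): φ is true.
  8 (successors {8}): φ is true.
For instance, at 0:
  At 0: []<>(q & r) is false, so ~[]<>(q & r) is true.
    At 0: []<>(q & r) requires <>(q & r) at every successor {0, 1}.
      <>(q & r) fails at 0, so []<>(q & r) is false at 0.
Satisfying worlds: {0, 1, 2, 3, 4, 5, 7, 8}

8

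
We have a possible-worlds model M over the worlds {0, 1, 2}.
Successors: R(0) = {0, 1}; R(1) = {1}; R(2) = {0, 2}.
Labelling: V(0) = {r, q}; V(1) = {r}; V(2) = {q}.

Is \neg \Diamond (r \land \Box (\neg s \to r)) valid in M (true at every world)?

Let φ = \neg \Diamond (r \land \Box (\neg s \to r)). Evaluate φ at each world:
  0 (successors {0, 1}): φ is false.
  1 (successors {1}): φ is false.
  2 (successors {0, 2}): φ is false.
Detail at 0 (counterexample):
  At 0: \Diamond (r \land \Box (\neg s \to r)) is true, so \neg \Diamond (r \land \Box (\neg s \to r)) is false.
    At 0: \Diamond (r \land \Box (\neg s \to r)) requires r \land \Box (\neg s \to r) at some successor in {0, 1}.
      r \land \Box (\neg s \to r) holds at 0, so \Diamond (r \land \Box (\neg s \to r)) is true at 0.

No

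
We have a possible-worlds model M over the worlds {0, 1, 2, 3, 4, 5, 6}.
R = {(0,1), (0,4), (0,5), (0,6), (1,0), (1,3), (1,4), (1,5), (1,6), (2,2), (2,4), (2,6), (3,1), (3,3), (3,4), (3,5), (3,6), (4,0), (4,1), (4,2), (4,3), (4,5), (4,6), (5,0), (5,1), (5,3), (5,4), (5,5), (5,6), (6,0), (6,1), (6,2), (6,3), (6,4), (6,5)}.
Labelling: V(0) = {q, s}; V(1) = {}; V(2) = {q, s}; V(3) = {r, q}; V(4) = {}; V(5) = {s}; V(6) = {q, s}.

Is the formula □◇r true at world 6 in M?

No

At 6: □◇r requires ◇r at every successor {0, 1, 2, 3, 4, 5}.
  ◇r fails at 0, so □◇r is false at 6.
    At 0: ◇r requires r at some successor in {1, 4, 5, 6}.
      At 1: r is false.
      At 4: r is false.
      At 5: r is false.
      At 6: r is false.
    So ◇r is false at 0.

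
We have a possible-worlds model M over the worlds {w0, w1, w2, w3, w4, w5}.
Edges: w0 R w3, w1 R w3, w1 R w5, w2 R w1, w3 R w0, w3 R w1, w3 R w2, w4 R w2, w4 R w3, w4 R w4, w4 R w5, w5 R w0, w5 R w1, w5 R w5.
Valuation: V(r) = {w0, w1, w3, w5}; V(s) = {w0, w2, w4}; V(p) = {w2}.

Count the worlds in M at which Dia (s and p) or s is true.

Recall that Dia ψ holds at a world iff ψ holds at some accessible world.
Let φ = Dia (s and p) or s. Evaluate φ at each world:
  w0 (successors {w3}): φ is true.
  w1 (successors {w3, w5}): φ is false.
  w2 (successors {w1}): φ is true.
  w3 (successors {w0, w1, w2}): φ is true.
  w4 (successors {w2, w3, w4, w5}): φ is true.
  w5 (successors {w0, w1, w5}): φ is false.
For instance, at w0:
  At w0: Dia (s and p) is false, s is true, so Dia (s and p) or s is true.
    At w0: Dia (s and p) requires s and p at some successor in {w3}.
      At w3: s and p is false.
    So Dia (s and p) is false at w0.
Satisfying worlds: {w0, w2, w3, w4}

4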